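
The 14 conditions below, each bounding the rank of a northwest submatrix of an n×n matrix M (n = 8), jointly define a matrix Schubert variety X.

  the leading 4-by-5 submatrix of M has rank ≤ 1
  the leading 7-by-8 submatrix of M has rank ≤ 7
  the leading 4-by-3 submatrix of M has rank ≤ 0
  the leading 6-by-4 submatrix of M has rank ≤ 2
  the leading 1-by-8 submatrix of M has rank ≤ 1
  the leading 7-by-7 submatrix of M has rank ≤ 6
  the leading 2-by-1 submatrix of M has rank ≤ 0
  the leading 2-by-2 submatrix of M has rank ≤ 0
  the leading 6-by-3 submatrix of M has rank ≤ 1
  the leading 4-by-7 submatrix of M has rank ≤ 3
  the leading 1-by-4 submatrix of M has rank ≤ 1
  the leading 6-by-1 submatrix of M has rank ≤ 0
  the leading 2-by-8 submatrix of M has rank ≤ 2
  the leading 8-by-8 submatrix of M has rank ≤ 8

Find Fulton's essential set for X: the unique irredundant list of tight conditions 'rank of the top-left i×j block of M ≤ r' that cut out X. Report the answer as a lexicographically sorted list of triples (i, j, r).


The tightest implied rank at each (i,j), from the 14 conditions:

  R[1]: 0 0 0 1 1 1 1 1
  R[2]: 0 0 0 1 1 2 2 2
  R[3]: 0 0 0 1 1 2 3 3
  R[4]: 0 0 0 1 1 2 3 4
  R[5]: 0 1 1 2 2 3 4 5
  R[6]: 0 1 1 2 3 4 5 6
  R[7]: 1 2 2 3 4 5 6 7
  R[8]: 1 2 3 4 5 6 7 8

reading off 1-entries of Δ²R: w = (4, 6, 7, 8, 2, 5, 1, 3).

D(w) has 18 cells with 4 SE-corners; essential set:

[(4, 3, 0), (4, 5, 1), (6, 1, 0), (6, 3, 1)]


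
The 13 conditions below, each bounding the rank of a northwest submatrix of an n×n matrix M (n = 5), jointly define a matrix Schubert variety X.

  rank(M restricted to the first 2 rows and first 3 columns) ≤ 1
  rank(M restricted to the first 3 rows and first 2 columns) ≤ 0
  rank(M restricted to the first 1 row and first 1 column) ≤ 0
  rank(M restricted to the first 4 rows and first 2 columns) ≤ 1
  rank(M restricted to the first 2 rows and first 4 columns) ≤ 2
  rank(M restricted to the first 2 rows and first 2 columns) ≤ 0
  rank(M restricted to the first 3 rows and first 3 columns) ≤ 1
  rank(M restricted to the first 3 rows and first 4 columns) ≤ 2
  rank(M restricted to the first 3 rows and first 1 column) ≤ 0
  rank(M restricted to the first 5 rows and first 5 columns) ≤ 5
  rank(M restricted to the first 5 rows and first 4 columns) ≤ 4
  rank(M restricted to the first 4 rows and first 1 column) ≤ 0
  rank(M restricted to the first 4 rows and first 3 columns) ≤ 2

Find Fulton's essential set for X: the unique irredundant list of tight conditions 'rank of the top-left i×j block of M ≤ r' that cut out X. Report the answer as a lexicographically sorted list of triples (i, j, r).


Computing R[i][j] = min implied NW-rank bound (n=5, 13 conditions):

  i=1: 0, 0, 1, 1, 1
  i=2: 0, 0, 1, 2, 2
  i=3: 0, 0, 1, 2, 3
  i=4: 0, 1, 2, 3, 4
  i=5: 1, 2, 3, 4, 5

hence w(1..5) = (3, 4, 5, 2, 1).

2 SE-corners of the 7-cell Rothe diagram give Ess(w):

[(3, 2, 0), (4, 1, 0)]


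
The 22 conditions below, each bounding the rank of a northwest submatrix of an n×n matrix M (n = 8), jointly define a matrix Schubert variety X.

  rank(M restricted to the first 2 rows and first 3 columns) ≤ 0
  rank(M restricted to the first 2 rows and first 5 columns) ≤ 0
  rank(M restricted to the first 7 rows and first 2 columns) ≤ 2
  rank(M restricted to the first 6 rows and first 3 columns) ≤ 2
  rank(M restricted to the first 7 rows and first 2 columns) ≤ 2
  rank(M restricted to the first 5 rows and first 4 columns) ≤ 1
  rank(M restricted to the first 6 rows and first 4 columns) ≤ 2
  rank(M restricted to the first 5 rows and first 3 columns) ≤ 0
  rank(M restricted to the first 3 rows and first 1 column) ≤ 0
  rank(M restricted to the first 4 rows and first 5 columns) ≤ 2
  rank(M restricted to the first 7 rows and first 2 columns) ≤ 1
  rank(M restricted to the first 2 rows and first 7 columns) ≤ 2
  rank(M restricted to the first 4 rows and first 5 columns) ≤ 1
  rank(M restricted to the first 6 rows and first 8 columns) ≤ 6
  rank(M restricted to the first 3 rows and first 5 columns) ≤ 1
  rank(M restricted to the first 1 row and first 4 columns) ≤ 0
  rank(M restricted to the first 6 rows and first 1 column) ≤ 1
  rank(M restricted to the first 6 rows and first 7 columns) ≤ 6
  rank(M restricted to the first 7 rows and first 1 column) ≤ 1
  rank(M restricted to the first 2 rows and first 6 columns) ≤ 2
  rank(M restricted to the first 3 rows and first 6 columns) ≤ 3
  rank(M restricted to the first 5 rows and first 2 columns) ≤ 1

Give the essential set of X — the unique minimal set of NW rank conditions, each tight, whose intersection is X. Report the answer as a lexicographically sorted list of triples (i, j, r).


Propagating the 22 rank bounds to every northwest block:

  R[1]: 0  0  0  0  0  1  1  1
  R[2]: 0  0  0  0  0  1  2  2
  R[3]: 0  0  0  1  1  2  3  3
  R[4]: 0  0  0  1  1  2  3  4
  R[5]: 0  0  0  1  2  3  4  5
  R[6]: 1  1  1  2  3  4  5  6
  R[7]: 1  1  2  3  4  5  6  7
  R[8]: 1  2  3  4  5  6  7  8

the unique w with this rank table is (6, 7, 4, 8, 5, 1, 3, 2).

Fulton essential set (4 of the 21 Rothe cells):

[(2, 5, 0), (4, 5, 1), (5, 3, 0), (7, 2, 1)]


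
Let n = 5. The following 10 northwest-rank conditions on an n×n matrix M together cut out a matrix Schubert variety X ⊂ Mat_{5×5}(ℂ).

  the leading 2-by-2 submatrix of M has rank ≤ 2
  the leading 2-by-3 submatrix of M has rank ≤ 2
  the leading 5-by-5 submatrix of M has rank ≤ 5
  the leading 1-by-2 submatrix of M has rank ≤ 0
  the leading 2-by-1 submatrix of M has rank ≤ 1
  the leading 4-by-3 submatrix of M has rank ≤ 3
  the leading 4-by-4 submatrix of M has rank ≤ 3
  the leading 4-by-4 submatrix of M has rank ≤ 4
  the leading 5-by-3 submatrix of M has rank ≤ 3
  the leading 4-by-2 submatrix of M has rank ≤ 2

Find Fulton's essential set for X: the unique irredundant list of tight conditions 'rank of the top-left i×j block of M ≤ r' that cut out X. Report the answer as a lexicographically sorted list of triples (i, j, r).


Recovering R(i,j) via the rank-extension bound from the 10 conditions:

  R[1]: 0  0  1  1  1
  R[2]: 1  1  2  2  2
  R[3]: 1  2  3  3  3
  R[4]: 1  2  3  3  4
  R[5]: 1  2  3  4  5

second differences of R give the permutation w = (3, 1, 2, 5, 4).

ℓ(w)=3; the 2 essential cells (i,j,r):

[(1, 2, 0), (4, 4, 3)]


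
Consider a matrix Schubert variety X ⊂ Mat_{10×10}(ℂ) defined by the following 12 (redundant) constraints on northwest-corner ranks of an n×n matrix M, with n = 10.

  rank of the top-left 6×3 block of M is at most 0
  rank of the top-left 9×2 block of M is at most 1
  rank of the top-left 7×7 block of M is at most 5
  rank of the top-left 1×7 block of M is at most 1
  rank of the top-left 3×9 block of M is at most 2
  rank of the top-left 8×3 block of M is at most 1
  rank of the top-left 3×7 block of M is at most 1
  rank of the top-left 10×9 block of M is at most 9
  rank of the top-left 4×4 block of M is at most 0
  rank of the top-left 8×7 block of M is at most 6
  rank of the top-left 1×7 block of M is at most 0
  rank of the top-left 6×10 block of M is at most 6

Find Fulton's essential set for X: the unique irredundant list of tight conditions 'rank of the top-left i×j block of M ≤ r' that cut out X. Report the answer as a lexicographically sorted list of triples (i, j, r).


Propagating the 12 rank bounds to every northwest block:

  0 0 0 0 0 0 0 1 1 1
  0 0 0 0 1 1 1 2 2 2
  0 0 0 0 1 1 1 2 2 3
  0 0 0 0 1 2 2 3 3 4
  0 0 0 1 2 3 3 4 4 5
  0 0 0 1 2 3 4 5 5 6
  1 1 1 2 3 4 5 6 6 7
  1 1 1 2 3 4 5 6 7 8
  1 1 2 3 4 5 6 7 8 9
  1 2 3 4 5 6 7 8 9 10

second differences of R give the permutation w = (8, 5, 10, 6, 4, 7, 1, 9, 3, 2).

|D(w)|=31, |Ess(w)|=7:

[(1, 7, 0), (3, 7, 1), (3, 9, 2), (4, 4, 0), (6, 3, 0), (8, 3, 1), (9, 2, 1)]


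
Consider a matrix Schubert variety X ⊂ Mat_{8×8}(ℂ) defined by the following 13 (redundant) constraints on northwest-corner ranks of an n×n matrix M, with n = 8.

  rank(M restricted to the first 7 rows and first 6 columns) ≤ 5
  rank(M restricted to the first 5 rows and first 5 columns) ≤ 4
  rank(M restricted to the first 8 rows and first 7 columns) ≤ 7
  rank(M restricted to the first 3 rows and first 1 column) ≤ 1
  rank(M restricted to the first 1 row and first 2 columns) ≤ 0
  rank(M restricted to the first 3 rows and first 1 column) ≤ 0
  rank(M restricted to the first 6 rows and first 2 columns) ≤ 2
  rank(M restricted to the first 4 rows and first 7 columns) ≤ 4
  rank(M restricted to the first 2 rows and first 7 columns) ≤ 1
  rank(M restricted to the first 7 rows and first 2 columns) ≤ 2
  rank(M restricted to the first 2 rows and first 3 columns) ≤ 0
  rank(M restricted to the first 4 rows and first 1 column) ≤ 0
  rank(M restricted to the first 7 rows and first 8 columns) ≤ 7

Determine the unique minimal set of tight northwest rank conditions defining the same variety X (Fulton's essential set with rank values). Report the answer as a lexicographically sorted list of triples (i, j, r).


Recovering R(i,j) via the rank-extension bound from the 13 conditions:

  0  0  0  1  1  1  1  1
  0  0  0  1  1  1  1  2
  0  1  1  2  2  2  2  3
  0  1  2  3  3  3  3  4
  1  2  3  4  4  4  4  5
  1  2  3  4  5  5  5  6
  1  2  3  4  5  5  6  7
  1  2  3  4  5  6  7  8

so w = (4, 8, 2, 3, 1, 5, 7, 6).

ℓ(w)=12; the 4 essential cells (i,j,r):

[(2, 3, 0), (2, 7, 1), (4, 1, 0), (7, 6, 5)]


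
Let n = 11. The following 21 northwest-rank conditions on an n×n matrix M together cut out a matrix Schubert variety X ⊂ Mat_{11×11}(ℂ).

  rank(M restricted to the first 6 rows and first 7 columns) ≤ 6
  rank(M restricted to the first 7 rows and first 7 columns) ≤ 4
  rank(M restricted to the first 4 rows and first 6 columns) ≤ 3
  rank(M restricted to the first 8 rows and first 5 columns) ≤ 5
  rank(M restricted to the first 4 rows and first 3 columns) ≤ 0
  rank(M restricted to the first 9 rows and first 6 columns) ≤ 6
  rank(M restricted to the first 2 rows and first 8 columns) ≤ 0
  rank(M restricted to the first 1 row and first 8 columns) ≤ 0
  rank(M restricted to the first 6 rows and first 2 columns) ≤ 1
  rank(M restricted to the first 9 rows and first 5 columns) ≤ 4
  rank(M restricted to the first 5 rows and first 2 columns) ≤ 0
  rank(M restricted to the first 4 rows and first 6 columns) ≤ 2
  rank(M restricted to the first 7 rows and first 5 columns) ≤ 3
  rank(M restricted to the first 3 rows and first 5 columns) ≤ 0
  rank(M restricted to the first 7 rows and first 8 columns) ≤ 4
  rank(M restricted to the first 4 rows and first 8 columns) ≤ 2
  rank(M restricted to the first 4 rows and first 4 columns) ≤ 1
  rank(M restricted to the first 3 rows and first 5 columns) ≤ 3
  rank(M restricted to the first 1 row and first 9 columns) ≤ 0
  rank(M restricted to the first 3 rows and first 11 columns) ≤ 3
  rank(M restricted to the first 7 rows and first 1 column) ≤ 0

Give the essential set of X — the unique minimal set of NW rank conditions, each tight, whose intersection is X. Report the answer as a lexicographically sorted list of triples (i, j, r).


Rank table r_w(11×11) implied by the 21 constraints:

  row 1: 0, 0, 0, 0, 0, 0, 0, 0, 0, 1, 1
  row 2: 0, 0, 0, 0, 0, 0, 0, 0, 1, 2, 2
  row 3: 0, 0, 0, 0, 0, 1, 1, 1, 2, 3, 3
  row 4: 0, 0, 0, 1, 1, 2, 2, 2, 3, 4, 4
  row 5: 0, 0, 1, 2, 2, 3, 3, 3, 4, 5, 5
  row 6: 0, 1, 2, 3, 3, 4, 4, 4, 5, 6, 6
  row 7: 0, 1, 2, 3, 3, 4, 4, 4, 5, 6, 7
  row 8: 1, 2, 3, 4, 4, 5, 5, 5, 6, 7, 8
  row 9: 1, 2, 3, 4, 4, 5, 6, 6, 7, 8, 9
  row 10: 1, 2, 3, 4, 5, 6, 7, 7, 8, 9, 10
  row 11: 1, 2, 3, 4, 5, 6, 7, 8, 9, 10, 11

so w = (10, 9, 6, 4, 3, 2, 11, 1, 7, 5, 8).

9 SE-corners of the 33-cell Rothe diagram give Ess(w):

[(1, 9, 0), (2, 8, 0), (3, 5, 0), (4, 3, 0), (5, 2, 0), (7, 1, 0), (7, 5, 3), (7, 8, 4), (9, 5, 4)]


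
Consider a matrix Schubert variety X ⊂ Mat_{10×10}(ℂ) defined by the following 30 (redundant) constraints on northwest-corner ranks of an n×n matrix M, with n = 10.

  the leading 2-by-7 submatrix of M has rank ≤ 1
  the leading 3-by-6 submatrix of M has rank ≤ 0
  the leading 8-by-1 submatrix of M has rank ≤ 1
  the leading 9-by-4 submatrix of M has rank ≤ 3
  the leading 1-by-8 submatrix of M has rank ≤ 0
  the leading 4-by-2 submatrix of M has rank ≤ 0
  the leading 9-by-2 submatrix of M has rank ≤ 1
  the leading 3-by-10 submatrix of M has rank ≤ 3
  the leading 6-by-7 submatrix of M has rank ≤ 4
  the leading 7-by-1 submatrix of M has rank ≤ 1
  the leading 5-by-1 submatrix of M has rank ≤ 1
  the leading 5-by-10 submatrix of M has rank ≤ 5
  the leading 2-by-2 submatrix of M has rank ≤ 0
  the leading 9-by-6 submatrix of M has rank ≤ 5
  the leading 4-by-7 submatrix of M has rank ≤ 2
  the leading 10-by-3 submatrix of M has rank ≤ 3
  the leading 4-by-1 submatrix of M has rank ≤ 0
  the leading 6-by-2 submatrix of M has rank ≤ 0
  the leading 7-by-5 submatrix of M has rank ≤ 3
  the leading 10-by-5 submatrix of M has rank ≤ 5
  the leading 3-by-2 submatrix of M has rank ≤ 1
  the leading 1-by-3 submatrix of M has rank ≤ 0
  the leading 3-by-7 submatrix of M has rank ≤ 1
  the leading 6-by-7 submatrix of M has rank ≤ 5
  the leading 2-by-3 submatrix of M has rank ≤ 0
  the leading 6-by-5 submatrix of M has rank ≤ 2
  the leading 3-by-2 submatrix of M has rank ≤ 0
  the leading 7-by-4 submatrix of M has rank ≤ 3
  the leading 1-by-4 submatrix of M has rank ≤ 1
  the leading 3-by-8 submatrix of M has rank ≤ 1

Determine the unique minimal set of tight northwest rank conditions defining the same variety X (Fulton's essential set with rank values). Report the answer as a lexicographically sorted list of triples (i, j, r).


Computing R[i][j] = min implied NW-rank bound (n=10, 30 conditions):

  0  0  0  0  0  0  0  0  1  1
  0  0  0  0  0  0  1  1  2  2
  0  0  0  0  0  0  1  1  2  3
  0  0  1  1  1  1  2  2  3  4
  0  0  1  2  2  2  3  3  4  5
  0  0  1  2  2  3  4  4  5  6
  1  1  2  3  3  4  5  5  6  7
  1  1  2  3  4  5  6  6  7  8
  1  1  2  3  4  5  6  7  8  9
  1  2  3  4  5  6  7  8  9  10

so w = (9, 7, 10, 3, 4, 6, 1, 5, 8, 2).

D(w) has 30 cells with 6 SE-corners; essential set:

[(1, 8, 0), (3, 6, 0), (3, 8, 1), (6, 2, 0), (6, 5, 2), (9, 2, 1)]


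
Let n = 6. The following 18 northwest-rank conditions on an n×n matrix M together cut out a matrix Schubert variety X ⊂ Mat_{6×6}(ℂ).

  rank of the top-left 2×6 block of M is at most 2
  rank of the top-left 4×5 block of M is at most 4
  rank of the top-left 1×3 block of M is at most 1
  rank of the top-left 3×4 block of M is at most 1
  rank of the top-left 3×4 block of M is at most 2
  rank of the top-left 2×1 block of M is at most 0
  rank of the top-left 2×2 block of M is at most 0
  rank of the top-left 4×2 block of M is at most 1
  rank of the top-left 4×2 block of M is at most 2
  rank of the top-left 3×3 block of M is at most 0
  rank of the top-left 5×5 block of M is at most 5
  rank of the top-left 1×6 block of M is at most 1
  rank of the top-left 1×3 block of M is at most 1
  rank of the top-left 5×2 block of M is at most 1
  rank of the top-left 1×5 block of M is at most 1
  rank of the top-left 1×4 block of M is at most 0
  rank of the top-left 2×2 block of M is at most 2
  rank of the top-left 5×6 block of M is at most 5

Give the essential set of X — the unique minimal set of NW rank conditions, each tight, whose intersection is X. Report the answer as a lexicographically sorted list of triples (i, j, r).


Recovering R(i,j) via the rank-extension bound from the 18 conditions:

  row 1: 0 0 0 0 1 1
  row 2: 0 0 0 1 2 2
  row 3: 0 0 0 1 2 3
  row 4: 1 1 1 2 3 4
  row 5: 1 1 2 3 4 5
  row 6: 1 2 3 4 5 6

the unique w with this rank table is (5, 4, 6, 1, 3, 2).

|D(w)|=11, |Ess(w)|=3:

[(1, 4, 0), (3, 3, 0), (5, 2, 1)]


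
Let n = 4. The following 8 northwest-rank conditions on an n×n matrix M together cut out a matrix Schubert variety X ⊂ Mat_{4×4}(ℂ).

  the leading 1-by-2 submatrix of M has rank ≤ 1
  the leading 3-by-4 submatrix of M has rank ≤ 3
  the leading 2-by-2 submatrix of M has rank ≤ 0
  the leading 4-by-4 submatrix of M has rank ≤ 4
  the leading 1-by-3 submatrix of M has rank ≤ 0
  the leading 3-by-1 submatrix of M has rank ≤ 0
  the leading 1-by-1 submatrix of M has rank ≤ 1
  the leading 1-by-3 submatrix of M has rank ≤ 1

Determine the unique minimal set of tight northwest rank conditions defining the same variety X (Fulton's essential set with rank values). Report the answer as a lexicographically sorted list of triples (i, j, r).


Reconstructing r_w from the 8 given conditions:

  i=1: 0 | 0 | 0 | 1
  i=2: 0 | 0 | 1 | 2
  i=3: 0 | 1 | 2 | 3
  i=4: 1 | 2 | 3 | 4

second differences of R give the permutation w = (4, 3, 2, 1).

ℓ(w)=6; the 3 essential cells (i,j,r):

[(1, 3, 0), (2, 2, 0), (3, 1, 0)]


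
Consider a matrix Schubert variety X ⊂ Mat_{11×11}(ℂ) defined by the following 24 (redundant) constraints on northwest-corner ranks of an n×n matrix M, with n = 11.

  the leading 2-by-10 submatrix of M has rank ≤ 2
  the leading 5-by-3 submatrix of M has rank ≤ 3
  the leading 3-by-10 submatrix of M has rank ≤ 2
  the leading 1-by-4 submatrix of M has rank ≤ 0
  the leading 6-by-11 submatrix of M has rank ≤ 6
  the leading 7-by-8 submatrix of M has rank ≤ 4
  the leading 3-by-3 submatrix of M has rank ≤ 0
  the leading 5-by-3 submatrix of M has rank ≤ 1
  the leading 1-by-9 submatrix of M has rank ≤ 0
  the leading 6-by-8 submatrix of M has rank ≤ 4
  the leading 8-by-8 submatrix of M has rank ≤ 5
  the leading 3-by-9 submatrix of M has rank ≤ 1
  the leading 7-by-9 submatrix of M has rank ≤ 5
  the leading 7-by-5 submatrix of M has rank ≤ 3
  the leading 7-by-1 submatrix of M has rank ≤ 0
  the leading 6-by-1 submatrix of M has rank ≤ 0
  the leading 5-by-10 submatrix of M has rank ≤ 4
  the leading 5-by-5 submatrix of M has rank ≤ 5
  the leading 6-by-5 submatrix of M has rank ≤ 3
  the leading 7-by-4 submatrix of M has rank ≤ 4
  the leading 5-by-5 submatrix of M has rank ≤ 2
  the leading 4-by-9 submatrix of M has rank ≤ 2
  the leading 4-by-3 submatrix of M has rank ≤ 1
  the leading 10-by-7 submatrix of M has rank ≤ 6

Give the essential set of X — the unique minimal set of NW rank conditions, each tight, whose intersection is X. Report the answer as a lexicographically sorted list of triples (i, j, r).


Rank table r_w(11×11) implied by the 24 constraints:

  row 1: 0 0 0 0 0 0 0 0 0 1 1
  row 2: 0 0 0 1 1 1 1 1 1 2 2
  row 3: 0 0 0 1 1 1 1 1 1 2 3
  row 4: 0 1 1 2 2 2 2 2 2 3 4
  row 5: 0 1 1 2 2 3 3 3 3 4 5
  row 6: 0 1 2 3 3 4 4 4 4 5 6
  row 7: 0 1 2 3 3 4 4 4 5 6 7
  row 8: 1 2 3 4 4 5 5 5 6 7 8
  row 9: 1 2 3 4 5 6 6 6 7 8 9
  row 10: 1 2 3 4 5 6 6 7 8 9 10
  row 11: 1 2 3 4 5 6 7 8 9 10 11

so w = (10, 4, 11, 2, 6, 3, 9, 1, 5, 8, 7).

Rothe diagram D(w) (30 cells), 9 SE-corners (essential conditions):

[(1, 9, 0), (3, 3, 0), (3, 9, 1), (5, 3, 1), (5, 5, 2), (7, 1, 0), (7, 5, 3), (7, 8, 4), (10, 7, 6)]


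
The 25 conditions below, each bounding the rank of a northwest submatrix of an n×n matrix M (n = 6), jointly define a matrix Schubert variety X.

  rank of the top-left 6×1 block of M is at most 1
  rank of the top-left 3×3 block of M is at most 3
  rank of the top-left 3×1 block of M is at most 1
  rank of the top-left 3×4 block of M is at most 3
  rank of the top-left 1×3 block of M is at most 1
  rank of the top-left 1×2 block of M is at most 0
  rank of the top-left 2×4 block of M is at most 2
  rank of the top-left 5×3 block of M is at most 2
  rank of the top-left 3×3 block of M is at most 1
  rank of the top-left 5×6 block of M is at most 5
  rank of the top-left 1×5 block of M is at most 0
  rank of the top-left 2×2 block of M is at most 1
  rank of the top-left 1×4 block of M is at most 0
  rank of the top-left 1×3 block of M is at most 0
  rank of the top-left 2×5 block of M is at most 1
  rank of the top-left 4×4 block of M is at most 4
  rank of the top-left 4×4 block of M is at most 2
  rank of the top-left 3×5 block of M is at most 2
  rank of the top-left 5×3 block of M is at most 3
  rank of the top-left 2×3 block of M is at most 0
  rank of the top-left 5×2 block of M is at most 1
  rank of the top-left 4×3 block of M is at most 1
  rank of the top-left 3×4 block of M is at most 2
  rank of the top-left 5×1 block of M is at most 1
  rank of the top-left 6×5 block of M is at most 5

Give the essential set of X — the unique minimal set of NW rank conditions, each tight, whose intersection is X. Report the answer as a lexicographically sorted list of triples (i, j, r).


Rank table r_w(6×6) implied by the 25 constraints:

  i=1: 0  0  0  0  0  1
  i=2: 0  0  0  1  1  2
  i=3: 1  1  1  2  2  3
  i=4: 1  1  1  2  3  4
  i=5: 1  1  2  3  4  5
  i=6: 1  2  3  4  5  6

so w = (6, 4, 1, 5, 3, 2).

D(w) has 11 cells with 4 SE-corners; essential set:

[(1, 5, 0), (2, 3, 0), (4, 3, 1), (5, 2, 1)]


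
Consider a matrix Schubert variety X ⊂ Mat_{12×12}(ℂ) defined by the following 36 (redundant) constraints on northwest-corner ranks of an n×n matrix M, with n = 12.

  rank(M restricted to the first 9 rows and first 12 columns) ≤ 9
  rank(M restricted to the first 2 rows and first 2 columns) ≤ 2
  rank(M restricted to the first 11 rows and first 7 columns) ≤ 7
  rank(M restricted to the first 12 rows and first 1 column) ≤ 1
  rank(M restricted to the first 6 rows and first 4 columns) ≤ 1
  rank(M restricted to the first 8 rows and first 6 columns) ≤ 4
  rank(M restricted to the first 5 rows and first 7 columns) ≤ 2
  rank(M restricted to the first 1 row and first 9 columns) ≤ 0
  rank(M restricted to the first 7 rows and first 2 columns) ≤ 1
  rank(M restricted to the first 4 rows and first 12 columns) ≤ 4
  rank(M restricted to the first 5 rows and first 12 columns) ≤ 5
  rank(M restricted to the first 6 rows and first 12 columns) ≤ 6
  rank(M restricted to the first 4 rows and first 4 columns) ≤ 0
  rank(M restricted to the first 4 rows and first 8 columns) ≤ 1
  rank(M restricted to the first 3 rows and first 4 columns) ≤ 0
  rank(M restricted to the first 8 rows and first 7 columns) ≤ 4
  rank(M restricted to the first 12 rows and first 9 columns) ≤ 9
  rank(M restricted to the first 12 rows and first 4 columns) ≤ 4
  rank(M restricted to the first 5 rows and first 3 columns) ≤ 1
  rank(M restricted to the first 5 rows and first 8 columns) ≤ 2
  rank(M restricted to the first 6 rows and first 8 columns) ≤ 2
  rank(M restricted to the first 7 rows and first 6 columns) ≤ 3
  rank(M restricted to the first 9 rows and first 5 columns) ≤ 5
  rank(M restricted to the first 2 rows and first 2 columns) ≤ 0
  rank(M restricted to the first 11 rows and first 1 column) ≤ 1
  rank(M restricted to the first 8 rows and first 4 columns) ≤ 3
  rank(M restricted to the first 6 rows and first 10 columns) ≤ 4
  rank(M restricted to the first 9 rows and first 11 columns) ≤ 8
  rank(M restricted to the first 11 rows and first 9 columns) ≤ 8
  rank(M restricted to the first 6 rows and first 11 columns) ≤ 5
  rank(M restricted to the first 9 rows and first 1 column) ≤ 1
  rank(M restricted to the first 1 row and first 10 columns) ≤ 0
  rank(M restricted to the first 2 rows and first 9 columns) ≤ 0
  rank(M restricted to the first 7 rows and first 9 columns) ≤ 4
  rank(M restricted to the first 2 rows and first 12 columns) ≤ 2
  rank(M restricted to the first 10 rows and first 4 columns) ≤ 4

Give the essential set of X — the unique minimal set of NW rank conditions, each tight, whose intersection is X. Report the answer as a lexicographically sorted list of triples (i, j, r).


Recovering R(i,j) via the rank-extension bound from the 36 conditions:

  row 1: 0 | 0 | 0 | 0 | 0 | 0 | 0 | 0 | 0 | 0 | 1 | 1
  row 2: 0 | 0 | 0 | 0 | 0 | 0 | 0 | 0 | 0 | 1 | 2 | 2
  row 3: 0 | 0 | 0 | 0 | 1 | 1 | 1 | 1 | 1 | 2 | 3 | 3
  row 4: 0 | 0 | 0 | 0 | 1 | 1 | 1 | 1 | 2 | 3 | 4 | 4
  row 5: 1 | 1 | 1 | 1 | 2 | 2 | 2 | 2 | 3 | 4 | 5 | 5
  row 6: 1 | 1 | 1 | 1 | 2 | 2 | 2 | 2 | 3 | 4 | 5 | 6
  row 7: 1 | 1 | 2 | 2 | 3 | 3 | 3 | 3 | 4 | 5 | 6 | 7
  row 8: 1 | 2 | 3 | 3 | 4 | 4 | 4 | 4 | 5 | 6 | 7 | 8
  row 9: 1 | 2 | 3 | 4 | 5 | 5 | 5 | 5 | 6 | 7 | 8 | 9
  row 10: 1 | 2 | 3 | 4 | 5 | 6 | 6 | 6 | 7 | 8 | 9 | 10
  row 11: 1 | 2 | 3 | 4 | 5 | 6 | 7 | 7 | 8 | 9 | 10 | 11
  row 12: 1 | 2 | 3 | 4 | 5 | 6 | 7 | 8 | 9 | 10 | 11 | 12

the unique w with this rank table is (11, 10, 5, 9, 1, 12, 3, 2, 4, 6, 7, 8).

ℓ(w)=37; the 7 essential cells (i,j,r):

[(1, 10, 0), (2, 9, 0), (4, 4, 0), (4, 8, 1), (6, 4, 1), (6, 8, 2), (7, 2, 1)]


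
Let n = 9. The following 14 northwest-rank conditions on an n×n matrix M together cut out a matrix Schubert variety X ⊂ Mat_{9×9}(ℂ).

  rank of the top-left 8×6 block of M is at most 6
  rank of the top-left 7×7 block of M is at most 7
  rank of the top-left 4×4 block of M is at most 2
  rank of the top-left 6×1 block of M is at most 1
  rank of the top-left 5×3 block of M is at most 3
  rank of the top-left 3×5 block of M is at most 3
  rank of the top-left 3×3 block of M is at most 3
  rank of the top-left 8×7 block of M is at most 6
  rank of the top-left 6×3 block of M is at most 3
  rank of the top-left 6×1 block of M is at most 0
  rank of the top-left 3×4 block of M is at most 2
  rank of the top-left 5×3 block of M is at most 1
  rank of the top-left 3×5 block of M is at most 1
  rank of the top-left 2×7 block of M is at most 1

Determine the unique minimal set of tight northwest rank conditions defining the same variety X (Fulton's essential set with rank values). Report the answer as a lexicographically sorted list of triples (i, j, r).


Rank table r_w(9×9) implied by the 14 constraints:

  row 1: 0 1 1 1 1 1 1 1 1
  row 2: 0 1 1 1 1 1 1 2 2
  row 3: 0 1 1 1 1 2 2 3 3
  row 4: 0 1 1 2 2 3 3 4 4
  row 5: 0 1 1 2 3 4 4 5 5
  row 6: 0 1 2 3 4 5 5 6 6
  row 7: 1 2 3 4 5 6 6 7 7
  row 8: 1 2 3 4 5 6 6 7 8
  row 9: 1 2 3 4 5 6 7 8 9

second differences of R give the permutation w = (2, 8, 6, 4, 5, 3, 1, 9, 7).

Rothe diagram D(w) (17 cells), 5 SE-corners (essential conditions):

[(2, 7, 1), (3, 5, 1), (5, 3, 1), (6, 1, 0), (8, 7, 6)]


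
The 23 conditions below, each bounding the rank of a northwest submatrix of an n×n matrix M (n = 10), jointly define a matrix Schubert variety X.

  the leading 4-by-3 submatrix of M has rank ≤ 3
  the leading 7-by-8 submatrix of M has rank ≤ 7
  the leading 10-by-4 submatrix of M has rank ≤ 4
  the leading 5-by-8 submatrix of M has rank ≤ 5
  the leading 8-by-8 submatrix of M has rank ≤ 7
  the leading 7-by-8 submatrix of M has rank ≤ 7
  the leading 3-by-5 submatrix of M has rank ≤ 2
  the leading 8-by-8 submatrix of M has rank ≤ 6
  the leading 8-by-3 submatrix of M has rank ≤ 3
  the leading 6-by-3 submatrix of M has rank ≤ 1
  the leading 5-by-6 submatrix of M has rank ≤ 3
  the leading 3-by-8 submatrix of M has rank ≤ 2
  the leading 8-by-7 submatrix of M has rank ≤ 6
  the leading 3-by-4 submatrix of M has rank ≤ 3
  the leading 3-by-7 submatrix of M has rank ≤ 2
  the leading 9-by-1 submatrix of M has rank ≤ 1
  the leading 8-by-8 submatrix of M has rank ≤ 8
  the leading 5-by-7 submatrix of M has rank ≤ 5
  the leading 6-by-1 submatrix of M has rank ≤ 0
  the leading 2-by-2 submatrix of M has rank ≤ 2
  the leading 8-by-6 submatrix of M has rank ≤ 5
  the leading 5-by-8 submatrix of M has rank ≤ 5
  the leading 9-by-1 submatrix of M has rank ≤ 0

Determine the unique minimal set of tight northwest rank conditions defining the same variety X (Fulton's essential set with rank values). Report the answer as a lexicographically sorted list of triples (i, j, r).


Reconstructing r_w from the 23 given conditions:

  row 1: 0 1 1 1 1 1 1 1 1 1
  row 2: 0 1 1 2 2 2 2 2 2 2
  row 3: 0 1 1 2 2 2 2 2 3 3
  row 4: 0 1 1 2 3 3 3 3 4 4
  row 5: 0 1 1 2 3 3 4 4 5 5
  row 6: 0 1 1 2 3 4 5 5 6 6
  row 7: 0 1 2 3 4 5 6 6 7 7
  row 8: 0 1 2 3 4 5 6 6 7 8
  row 9: 0 1 2 3 4 5 6 7 8 9
  row 10: 1 2 3 4 5 6 7 8 9 10

reading off 1-entries of Δ²R: w = (2, 4, 9, 5, 7, 6, 3, 10, 8, 1).

Rothe diagram D(w) (20 cells), 5 SE-corners (essential conditions):

[(3, 8, 2), (5, 6, 3), (6, 3, 1), (8, 8, 6), (9, 1, 0)]


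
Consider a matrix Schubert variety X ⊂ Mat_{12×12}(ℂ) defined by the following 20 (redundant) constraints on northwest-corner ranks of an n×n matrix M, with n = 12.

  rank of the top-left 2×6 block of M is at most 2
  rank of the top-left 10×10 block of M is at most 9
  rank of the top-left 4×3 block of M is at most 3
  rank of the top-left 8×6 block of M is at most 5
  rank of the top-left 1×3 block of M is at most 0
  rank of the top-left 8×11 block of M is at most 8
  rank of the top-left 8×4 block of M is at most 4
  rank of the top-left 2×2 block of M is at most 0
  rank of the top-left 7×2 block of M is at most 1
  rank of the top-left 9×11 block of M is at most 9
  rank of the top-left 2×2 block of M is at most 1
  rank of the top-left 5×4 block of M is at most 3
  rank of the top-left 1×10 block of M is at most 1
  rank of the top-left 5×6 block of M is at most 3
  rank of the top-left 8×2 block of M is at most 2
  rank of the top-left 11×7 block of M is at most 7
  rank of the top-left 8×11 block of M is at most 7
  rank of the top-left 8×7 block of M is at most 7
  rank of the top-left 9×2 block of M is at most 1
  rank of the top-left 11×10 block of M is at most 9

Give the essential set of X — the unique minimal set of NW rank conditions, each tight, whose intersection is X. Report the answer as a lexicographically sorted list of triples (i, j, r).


Rank table r_w(12×12) implied by the 20 constraints:

  i=1: 0 | 0 | 0 | 1 | 1 | 1 | 1 | 1 | 1 | 1 | 1 | 1
  i=2: 0 | 0 | 1 | 2 | 2 | 2 | 2 | 2 | 2 | 2 | 2 | 2
  i=3: 1 | 1 | 2 | 3 | 3 | 3 | 3 | 3 | 3 | 3 | 3 | 3
  i=4: 1 | 1 | 2 | 3 | 3 | 3 | 4 | 4 | 4 | 4 | 4 | 4
  i=5: 1 | 1 | 2 | 3 | 3 | 3 | 4 | 5 | 5 | 5 | 5 | 5
  i=6: 1 | 1 | 2 | 3 | 4 | 4 | 5 | 6 | 6 | 6 | 6 | 6
  i=7: 1 | 1 | 2 | 3 | 4 | 5 | 6 | 7 | 7 | 7 | 7 | 7
  i=8: 1 | 1 | 2 | 3 | 4 | 5 | 6 | 7 | 7 | 7 | 7 | 8
  i=9: 1 | 1 | 2 | 3 | 4 | 5 | 6 | 7 | 8 | 8 | 8 | 9
  i=10: 1 | 2 | 3 | 4 | 5 | 6 | 7 | 8 | 9 | 9 | 9 | 10
  i=11: 1 | 2 | 3 | 4 | 5 | 6 | 7 | 8 | 9 | 9 | 10 | 11
  i=12: 1 | 2 | 3 | 4 | 5 | 6 | 7 | 8 | 9 | 10 | 11 | 12

giving w = (4, 3, 1, 7, 8, 5, 6, 12, 9, 2, 11, 10) via Δ²R.

6 SE-corners of the 19-cell Rothe diagram give Ess(w):

[(1, 3, 0), (2, 2, 0), (5, 6, 3), (8, 11, 7), (9, 2, 1), (11, 10, 9)]


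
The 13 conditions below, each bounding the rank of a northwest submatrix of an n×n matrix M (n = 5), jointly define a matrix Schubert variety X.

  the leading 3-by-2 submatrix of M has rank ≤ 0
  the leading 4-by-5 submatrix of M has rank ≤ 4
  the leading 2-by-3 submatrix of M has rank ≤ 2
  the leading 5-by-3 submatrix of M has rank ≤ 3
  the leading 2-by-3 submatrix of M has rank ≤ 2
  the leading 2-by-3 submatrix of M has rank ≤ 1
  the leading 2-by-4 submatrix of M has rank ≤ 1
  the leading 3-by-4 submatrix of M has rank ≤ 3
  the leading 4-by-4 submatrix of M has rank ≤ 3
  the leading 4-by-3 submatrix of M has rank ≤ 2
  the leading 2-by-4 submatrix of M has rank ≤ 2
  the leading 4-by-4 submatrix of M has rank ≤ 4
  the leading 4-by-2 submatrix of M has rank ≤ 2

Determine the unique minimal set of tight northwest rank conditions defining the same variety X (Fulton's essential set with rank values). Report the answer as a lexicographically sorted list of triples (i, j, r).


The tightest implied rank at each (i,j), from the 13 conditions:

  R[1]: 0  0  1  1  1
  R[2]: 0  0  1  1  2
  R[3]: 0  0  1  2  3
  R[4]: 1  1  2  3  4
  R[5]: 1  2  3  4  5

second differences of R give the permutation w = (3, 5, 4, 1, 2).

D(w) has 7 cells with 2 SE-corners; essential set:

[(2, 4, 1), (3, 2, 0)]


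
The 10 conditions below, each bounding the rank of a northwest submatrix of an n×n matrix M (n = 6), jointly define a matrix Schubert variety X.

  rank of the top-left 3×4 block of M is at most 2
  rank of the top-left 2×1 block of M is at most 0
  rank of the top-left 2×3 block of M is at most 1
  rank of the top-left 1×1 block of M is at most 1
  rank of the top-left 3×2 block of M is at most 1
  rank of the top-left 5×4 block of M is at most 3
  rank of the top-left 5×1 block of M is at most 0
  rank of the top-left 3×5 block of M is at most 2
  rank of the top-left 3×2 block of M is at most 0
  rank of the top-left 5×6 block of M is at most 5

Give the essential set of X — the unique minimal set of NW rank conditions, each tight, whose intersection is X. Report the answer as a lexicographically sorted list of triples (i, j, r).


The tightest implied rank at each (i,j), from the 10 conditions:

  i=1: 0 0 1 1 1 1
  i=2: 0 0 1 2 2 2
  i=3: 0 0 1 2 2 3
  i=4: 0 1 2 3 3 4
  i=5: 0 1 2 3 4 5
  i=6: 1 2 3 4 5 6

second differences of R give the permutation w = (3, 4, 6, 2, 5, 1).

Fulton essential set (3 of the 9 Rothe cells):

[(3, 2, 0), (3, 5, 2), (5, 1, 0)]


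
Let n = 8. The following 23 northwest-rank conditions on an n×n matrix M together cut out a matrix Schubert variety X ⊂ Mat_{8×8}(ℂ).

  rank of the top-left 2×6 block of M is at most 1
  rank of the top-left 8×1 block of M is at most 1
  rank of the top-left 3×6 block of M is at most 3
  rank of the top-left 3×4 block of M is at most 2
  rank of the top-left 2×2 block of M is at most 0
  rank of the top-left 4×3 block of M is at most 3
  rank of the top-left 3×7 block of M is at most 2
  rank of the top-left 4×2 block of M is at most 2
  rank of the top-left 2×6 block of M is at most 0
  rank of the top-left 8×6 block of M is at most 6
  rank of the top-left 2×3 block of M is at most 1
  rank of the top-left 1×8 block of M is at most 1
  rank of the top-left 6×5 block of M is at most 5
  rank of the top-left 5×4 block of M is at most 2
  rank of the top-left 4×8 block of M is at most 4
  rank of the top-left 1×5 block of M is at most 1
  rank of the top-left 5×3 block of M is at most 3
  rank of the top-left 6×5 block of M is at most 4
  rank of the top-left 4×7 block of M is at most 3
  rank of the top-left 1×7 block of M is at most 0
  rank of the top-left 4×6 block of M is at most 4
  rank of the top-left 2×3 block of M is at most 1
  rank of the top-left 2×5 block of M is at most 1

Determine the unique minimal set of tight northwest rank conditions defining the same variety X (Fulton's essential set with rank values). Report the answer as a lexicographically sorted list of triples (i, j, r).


Reconstructing r_w from the 23 given conditions:

  R[1]: 0 0 0 0 0 0 0 1
  R[2]: 0 0 0 0 0 0 1 2
  R[3]: 1 1 1 1 1 1 2 3
  R[4]: 1 2 2 2 2 2 3 4
  R[5]: 1 2 2 2 3 3 4 5
  R[6]: 1 2 3 3 4 4 5 6
  R[7]: 1 2 3 4 5 5 6 7
  R[8]: 1 2 3 4 5 6 7 8

so w = (8, 7, 1, 2, 5, 3, 4, 6).

|D(w)|=15, |Ess(w)|=3:

[(1, 7, 0), (2, 6, 0), (5, 4, 2)]


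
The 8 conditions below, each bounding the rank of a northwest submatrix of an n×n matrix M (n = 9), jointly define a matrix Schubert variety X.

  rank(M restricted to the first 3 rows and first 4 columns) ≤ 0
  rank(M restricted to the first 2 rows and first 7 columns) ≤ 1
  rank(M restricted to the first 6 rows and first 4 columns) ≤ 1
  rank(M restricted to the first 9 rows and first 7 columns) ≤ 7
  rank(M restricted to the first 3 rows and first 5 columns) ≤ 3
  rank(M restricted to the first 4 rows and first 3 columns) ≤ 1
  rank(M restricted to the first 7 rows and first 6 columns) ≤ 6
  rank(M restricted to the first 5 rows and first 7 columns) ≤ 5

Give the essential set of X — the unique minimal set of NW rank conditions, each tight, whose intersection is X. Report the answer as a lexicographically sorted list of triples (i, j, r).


Reconstructing r_w from the 8 given conditions:

  row 1: 0, 0, 0, 0, 1, 1, 1, 1, 1
  row 2: 0, 0, 0, 0, 1, 1, 1, 2, 2
  row 3: 0, 0, 0, 0, 1, 2, 2, 3, 3
  row 4: 1, 1, 1, 1, 2, 3, 3, 4, 4
  row 5: 1, 1, 1, 1, 2, 3, 4, 5, 5
  row 6: 1, 1, 1, 1, 2, 3, 4, 5, 6
  row 7: 1, 2, 2, 2, 3, 4, 5, 6, 7
  row 8: 1, 2, 3, 3, 4, 5, 6, 7, 8
  row 9: 1, 2, 3, 4, 5, 6, 7, 8, 9

the unique w with this rank table is (5, 8, 6, 1, 7, 9, 2, 3, 4).

ℓ(w)=20; the 3 essential cells (i,j,r):

[(2, 7, 1), (3, 4, 0), (6, 4, 1)]


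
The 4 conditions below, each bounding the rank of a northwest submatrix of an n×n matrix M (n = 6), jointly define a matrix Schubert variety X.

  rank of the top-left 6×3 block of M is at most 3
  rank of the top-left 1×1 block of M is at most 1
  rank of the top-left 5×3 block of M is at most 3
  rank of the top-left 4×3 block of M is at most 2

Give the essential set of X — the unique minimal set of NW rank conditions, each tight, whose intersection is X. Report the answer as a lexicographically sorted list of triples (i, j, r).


The tightest implied rank at each (i,j), from the 4 conditions:

  i=1: 1 | 1 | 1 | 1 | 1 | 1
  i=2: 1 | 2 | 2 | 2 | 2 | 2
  i=3: 1 | 2 | 2 | 3 | 3 | 3
  i=4: 1 | 2 | 2 | 3 | 4 | 4
  i=5: 1 | 2 | 3 | 4 | 5 | 5
  i=6: 1 | 2 | 3 | 4 | 5 | 6

hence w(1..6) = (1, 2, 4, 5, 3, 6).

D(w) has 2 cells with 1 SE-corner; essential set:

[(4, 3, 2)]


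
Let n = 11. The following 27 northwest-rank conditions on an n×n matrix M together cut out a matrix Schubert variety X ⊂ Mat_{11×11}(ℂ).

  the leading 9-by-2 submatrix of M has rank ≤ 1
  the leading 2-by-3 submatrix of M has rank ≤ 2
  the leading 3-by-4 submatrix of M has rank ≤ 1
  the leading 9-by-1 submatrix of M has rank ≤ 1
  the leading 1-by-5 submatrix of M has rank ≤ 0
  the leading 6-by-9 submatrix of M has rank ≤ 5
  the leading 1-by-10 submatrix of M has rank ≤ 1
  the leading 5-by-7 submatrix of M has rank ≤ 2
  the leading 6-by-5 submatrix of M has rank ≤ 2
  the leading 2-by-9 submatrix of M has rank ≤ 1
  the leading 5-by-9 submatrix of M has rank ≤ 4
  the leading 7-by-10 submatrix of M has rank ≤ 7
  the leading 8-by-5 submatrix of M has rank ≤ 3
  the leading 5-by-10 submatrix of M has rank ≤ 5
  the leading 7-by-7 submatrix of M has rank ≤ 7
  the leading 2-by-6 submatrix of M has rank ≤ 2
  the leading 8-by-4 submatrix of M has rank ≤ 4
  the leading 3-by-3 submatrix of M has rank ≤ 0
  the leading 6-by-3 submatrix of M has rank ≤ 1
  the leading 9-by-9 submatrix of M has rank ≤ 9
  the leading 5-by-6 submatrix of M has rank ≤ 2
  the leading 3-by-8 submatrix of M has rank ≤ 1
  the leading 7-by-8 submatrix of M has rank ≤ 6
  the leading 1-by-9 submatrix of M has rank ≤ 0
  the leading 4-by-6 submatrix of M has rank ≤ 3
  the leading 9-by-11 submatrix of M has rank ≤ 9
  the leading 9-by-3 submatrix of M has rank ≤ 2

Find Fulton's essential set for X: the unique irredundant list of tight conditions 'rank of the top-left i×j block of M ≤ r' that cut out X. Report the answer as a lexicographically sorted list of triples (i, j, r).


The tightest implied rank at each (i,j), from the 27 conditions:

  0 0 0 0 0 0 0 0 0 1 1
  0 0 0 1 1 1 1 1 1 2 2
  0 0 0 1 1 1 1 1 2 3 3
  1 1 1 2 2 2 2 2 3 4 4
  1 1 1 2 2 2 2 3 4 5 5
  1 1 1 2 2 3 3 4 5 6 6
  1 1 2 3 3 4 4 5 6 7 7
  1 1 2 3 3 4 5 6 7 8 8
  1 1 2 3 4 5 6 7 8 9 9
  1 2 3 4 5 6 7 8 9 10 10
  1 2 3 4 5 6 7 8 9 10 11

the unique w with this rank table is (10, 4, 9, 1, 8, 6, 3, 7, 5, 2, 11).

|D(w)|=31, |Ess(w)|=8:

[(1, 9, 0), (3, 3, 0), (3, 8, 1), (5, 7, 2), (6, 3, 1), (6, 5, 2), (8, 5, 3), (9, 2, 1)]


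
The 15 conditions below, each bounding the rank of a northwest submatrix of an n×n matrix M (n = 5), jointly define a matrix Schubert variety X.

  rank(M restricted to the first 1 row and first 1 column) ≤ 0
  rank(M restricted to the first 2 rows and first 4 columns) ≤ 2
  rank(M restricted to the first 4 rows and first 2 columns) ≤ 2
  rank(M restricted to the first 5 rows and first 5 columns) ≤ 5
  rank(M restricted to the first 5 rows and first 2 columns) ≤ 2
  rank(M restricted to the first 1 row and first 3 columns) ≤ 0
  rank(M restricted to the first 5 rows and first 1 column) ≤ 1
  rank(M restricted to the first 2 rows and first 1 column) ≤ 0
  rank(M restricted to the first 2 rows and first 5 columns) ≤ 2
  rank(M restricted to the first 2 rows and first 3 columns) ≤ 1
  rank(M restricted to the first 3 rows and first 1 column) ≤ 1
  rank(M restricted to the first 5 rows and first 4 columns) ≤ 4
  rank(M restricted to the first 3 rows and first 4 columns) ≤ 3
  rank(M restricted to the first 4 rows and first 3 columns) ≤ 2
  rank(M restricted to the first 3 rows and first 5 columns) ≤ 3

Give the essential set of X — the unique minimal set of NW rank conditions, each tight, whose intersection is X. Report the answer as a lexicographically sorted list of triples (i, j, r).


Propagating the 15 rank bounds to every northwest block:

  0, 0, 0, 1, 1
  0, 1, 1, 2, 2
  1, 2, 2, 3, 3
  1, 2, 2, 3, 4
  1, 2, 3, 4, 5

hence w(1..5) = (4, 2, 1, 5, 3).

ℓ(w)=5; the 3 essential cells (i,j,r):

[(1, 3, 0), (2, 1, 0), (4, 3, 2)]
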